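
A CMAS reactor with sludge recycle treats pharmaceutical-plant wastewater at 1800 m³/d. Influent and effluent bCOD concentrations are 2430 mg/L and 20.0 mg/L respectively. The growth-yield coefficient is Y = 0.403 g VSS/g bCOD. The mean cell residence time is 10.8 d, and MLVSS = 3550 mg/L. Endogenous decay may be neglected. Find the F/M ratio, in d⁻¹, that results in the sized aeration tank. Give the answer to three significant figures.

With k_d = 0 the design equation reduces to V = Y Q (S₀−S) θ_c / X = 0.403 × 1800 × (2430 − 20.0) × 10.8 / 3550 = 5319 m³.
F/M = applied load / biomass = Q·S₀/(V·X) = 1800 × 2430 / (5319 × 3550) = 0.2317 d⁻¹.

F/M ≈ 0.232 d⁻¹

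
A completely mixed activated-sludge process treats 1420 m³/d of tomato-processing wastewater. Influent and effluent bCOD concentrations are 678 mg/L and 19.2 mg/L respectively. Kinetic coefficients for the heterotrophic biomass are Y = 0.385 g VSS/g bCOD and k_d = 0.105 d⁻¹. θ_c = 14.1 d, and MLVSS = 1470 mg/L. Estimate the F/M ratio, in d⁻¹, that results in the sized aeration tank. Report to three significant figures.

From the SRT design equation V = Y Q (S₀−S) θ_c / [X (1 + k_d θ_c)] = 0.385 × 1420 × (678 − 19.2) × 14.1 / [1470 × (1 + 0.105 × 14.1)] = 5.08×10^6 / 3646 = 1393 m³.
Food-to-microorganism ratio F/M = Q S₀ / (V X) = 1420 × 678 / (1393 × 1470) = 0.4703 d⁻¹.

F/M ≈ 0.470 d⁻¹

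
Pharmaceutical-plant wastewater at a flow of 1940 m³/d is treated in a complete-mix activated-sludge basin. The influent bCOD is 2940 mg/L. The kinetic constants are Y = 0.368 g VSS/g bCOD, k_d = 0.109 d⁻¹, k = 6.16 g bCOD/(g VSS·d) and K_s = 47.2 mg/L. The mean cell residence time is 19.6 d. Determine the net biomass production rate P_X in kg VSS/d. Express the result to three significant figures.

P_X ≈ 668 kg VSS/d

From the Monod/SRT balance for a CMAS, S = K_s·(1+k_d θ_c)/[θ_c·(Y k − k_d) − 1] = 47.2 × (1 + 0.109 × 19.6) / [19.6 × (0.368 × 6.16 − 0.109) − 1] = 148.0 / 41.29 = 3.585 mg/L.
Correct the yield for decay: Y_obs = Y/(1 + k_d θ_c) = 0.368 / (1 + 0.109 × 19.6) = 0.368 / 3.136 = 0.1173.
ΔS = 2940 − 3.58 = 2936 mg/L, so the substrate removal rate is 1940 × 2936/1000 = 5697 kg bCOD/d.
Net biomass production P_X = Y_obs × Q·(S₀ − S) = 0.1173 × 5697 = 668.4 kg VSS/d.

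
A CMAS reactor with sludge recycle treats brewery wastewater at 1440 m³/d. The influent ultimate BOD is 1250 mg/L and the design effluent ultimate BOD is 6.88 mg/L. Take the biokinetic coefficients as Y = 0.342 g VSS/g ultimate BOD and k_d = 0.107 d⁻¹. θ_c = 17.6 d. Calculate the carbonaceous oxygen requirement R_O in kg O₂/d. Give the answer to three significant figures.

Correct the yield for decay: Y_obs = Y/(1 + k_d θ_c) = 0.342 / (1 + 0.107 × 17.6) = 0.342 / 2.883 = 0.1186.
ΔS = 1250 − 6.88 = 1243 mg/L, so the substrate removal rate is 1440 × 1243/1000 = 1790 kg ultimate BOD/d.
Net sludge production P_X = 0.1186 × 1790 = 212.3 kg VSS/d.
Carbonaceous O₂ demand = substrate oxidised − cell-mass equivalent = 1790 − 1.42 × 212.3 = 1489 kg O₂/d.

R_O ≈ 1490 kg O₂/d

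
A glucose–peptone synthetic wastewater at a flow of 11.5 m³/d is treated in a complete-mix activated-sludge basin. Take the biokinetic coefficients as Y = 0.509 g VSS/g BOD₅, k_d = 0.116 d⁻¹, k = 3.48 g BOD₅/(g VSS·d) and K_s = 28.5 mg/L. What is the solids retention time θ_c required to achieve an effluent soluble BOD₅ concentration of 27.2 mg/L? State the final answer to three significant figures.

θ_c ≈ 1.34 d

Specific growth rate at S = 27.2 mg/L: μ = YkS/(K_s+S) = 0.509·3.48·27.2/(28.5+27.2) = 0.8650 d⁻¹.
Then 1/θ_c = μ − k_d = 0.8650 − 0.116 = 0.7490 d⁻¹, giving θ_c = 1.335 d.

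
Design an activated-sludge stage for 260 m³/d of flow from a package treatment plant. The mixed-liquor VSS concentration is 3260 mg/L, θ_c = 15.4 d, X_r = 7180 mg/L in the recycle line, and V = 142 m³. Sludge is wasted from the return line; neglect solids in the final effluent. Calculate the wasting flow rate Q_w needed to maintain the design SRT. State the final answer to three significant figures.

θ_c = V·X/(Q_w·X_r) when wasting from the recycle, so Q_w = V·X/(θ_c·X_r) = 142.0 × 3260 / (15.4 × 7180) = 4.187 m³/d.

Q_w ≈ 4.19 m³/d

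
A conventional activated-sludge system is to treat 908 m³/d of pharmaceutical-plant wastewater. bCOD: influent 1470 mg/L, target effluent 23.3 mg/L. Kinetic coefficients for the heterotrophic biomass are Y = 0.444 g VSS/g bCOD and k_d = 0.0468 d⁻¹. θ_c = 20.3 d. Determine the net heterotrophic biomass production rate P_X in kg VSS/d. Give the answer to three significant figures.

P_X ≈ 299 kg VSS/d

Y_obs = Y / (1 + k_d θ_c) = 0.444 / (1 + 0.0468 × 20.3) = 0.444 / 1.950 = 0.2277.
ΔS = 1470 − 23.3 = 1447 mg/L, so the substrate removal rate is 908 × 1447/1000 = 1314 kg bCOD/d.
Net biomass production P_X = Y_obs × Q·(S₀ − S) = 0.2277 × 1314 = 299.1 kg VSS/d.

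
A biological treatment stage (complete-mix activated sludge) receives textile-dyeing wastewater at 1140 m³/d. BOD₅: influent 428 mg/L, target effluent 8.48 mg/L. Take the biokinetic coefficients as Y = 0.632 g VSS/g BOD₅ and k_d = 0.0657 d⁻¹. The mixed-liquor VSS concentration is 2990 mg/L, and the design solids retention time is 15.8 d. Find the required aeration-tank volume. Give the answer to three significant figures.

V ≈ 784 m³

Rearranging the biomass balance for a CMAS with decay, V = Y·Q·ΔS·θ_c / [X·(1+k_d θ_c)] = 0.632 × 1140 × (428 − 8.48) × 15.8 / [2990 × (1 + 0.0657 × 15.8)] = 4.78×10^6 / 6094 = 783.7 m³.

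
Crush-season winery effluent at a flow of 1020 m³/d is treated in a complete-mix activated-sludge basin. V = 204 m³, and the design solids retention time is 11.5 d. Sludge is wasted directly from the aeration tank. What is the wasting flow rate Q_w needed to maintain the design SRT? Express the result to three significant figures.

Q_w ≈ 17.7 m³/d

Wasting from the aeration tank: Q_w = V / θ_c = 204.0 / 11.5 = 17.74 m³/d.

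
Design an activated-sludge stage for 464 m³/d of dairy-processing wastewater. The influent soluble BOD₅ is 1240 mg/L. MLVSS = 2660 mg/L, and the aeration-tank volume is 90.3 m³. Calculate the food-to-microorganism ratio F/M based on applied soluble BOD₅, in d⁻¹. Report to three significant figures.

F/M ≈ 2.40 d⁻¹

Food-to-microorganism ratio F/M = Q S₀ / (V X) = 464 × 1240 / (90.30 × 2660) = 2.395 d⁻¹.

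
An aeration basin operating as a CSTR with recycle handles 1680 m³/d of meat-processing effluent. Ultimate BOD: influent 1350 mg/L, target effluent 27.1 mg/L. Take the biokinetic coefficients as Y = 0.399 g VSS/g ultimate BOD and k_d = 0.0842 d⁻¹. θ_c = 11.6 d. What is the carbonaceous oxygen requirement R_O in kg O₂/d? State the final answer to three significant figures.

Observed yield with endogenous decay: Y_obs = Y / (1 + k_d·θ_c) = 0.399 / (1 + 0.0842 × 11.6) = 0.399 / 1.977 = 0.2018 g VSS/g ultimate BOD.
Q·(S₀ − S) = 1680 × (1350 − 27.1) × 10⁻³ = 2222 kg/d removed.
Net sludge production P_X = 0.2018 × 2222 = 448.6 kg VSS/d.
R_O = Q·ΔS − 1.42 P_X = 2222 − 637.0 = 1585 kg O₂/d.

R_O ≈ 1590 kg O₂/d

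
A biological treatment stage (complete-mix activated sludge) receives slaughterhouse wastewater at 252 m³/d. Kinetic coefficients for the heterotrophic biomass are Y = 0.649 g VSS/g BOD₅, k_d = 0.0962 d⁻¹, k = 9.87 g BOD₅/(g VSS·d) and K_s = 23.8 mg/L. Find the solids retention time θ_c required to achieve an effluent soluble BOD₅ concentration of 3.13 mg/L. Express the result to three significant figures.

At the target effluent, Y k S/(K_s+S) = 0.649×9.87×3.13/26.93 = 0.7445 d⁻¹.
θ_c = 1/(μ − k_d) = 1/(0.7445 − 0.0962) = 1/0.6483 = 1.542 d.

θ_c ≈ 1.54 d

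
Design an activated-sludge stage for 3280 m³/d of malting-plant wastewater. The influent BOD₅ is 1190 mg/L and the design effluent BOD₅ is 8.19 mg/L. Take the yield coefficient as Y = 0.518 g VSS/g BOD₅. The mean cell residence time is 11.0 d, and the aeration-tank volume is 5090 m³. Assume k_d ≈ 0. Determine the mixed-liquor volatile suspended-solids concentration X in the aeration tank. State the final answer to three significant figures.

X ≈ 4340 mg/L

Without decay, X = Y Q (S₀−S) θ_c / V = 0.518 × 3280 × (1190 − 8.19) × 11.0 / 5090 = 4339 mg/L.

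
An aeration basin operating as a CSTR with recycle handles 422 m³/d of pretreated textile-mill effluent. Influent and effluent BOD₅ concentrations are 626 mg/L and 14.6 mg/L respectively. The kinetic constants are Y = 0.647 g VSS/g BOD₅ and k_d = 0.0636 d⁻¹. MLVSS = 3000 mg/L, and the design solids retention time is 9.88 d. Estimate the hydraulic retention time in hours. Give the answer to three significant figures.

Rearranging the biomass balance for a CMAS with decay, V = Y·Q·ΔS·θ_c / [X·(1+k_d θ_c)] = 0.647 × 422 × (626 − 14.6) × 9.88 / [3000 × (1 + 0.0636 × 9.88)] = 1.65×10^6 / 4885 = 337.6 m³.
Hydraulic retention time τ = V/Q = 337.6 / 422 = 0.8000 d = 19.20 h.

τ ≈ 19.2 h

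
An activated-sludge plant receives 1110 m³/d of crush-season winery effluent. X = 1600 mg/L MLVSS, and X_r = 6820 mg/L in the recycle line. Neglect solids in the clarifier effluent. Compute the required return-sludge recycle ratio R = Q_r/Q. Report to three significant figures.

R ≈ 0.307

R = Q_r/Q = X/(X_r − X) = 1600 / (6820 − 1600) = 0.3065.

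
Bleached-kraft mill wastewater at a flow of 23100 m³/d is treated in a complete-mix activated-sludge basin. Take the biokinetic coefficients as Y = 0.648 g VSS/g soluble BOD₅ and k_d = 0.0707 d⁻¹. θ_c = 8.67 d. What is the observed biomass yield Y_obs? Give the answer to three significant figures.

Y_obs = Y / (1 + k_d θ_c) = 0.648 / (1 + 0.0707 × 8.67) = 0.648 / 1.613 = 0.4017.

Y_obs ≈ 0.402 g VSS/g soluble BOD₅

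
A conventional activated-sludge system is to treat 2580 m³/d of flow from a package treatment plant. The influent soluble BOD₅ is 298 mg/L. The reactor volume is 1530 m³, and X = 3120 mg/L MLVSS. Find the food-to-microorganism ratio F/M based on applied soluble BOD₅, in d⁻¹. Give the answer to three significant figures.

F/M ≈ 0.161 d⁻¹

Food-to-microorganism ratio F/M = Q S₀ / (V X) = 2580 × 298 / (1530 × 3120) = 0.1611 d⁻¹.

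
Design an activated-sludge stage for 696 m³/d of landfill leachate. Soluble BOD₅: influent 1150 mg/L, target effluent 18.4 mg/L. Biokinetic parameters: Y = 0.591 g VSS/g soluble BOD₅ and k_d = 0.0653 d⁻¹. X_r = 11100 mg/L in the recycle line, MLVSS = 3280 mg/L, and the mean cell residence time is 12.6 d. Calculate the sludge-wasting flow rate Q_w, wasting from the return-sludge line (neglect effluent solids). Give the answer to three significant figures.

Q_w ≈ 23.0 m³/d

Steady-state biomass mass balance: V·X·(1 + k_d·θ_c) = Y·Q·(S₀ − S)·θ_c, so V = 0.591 × 696 × (1150 − 18.4) × 12.6 / [3280 × (1 + 0.0653 × 12.6)] = 5.86×10^6 / 5979 = 981.0 m³.
Q_w = (V·X)/(θ_c X_r) = 981.0 × 3280 / (12.6 × 11100) = 23.01 m³/d.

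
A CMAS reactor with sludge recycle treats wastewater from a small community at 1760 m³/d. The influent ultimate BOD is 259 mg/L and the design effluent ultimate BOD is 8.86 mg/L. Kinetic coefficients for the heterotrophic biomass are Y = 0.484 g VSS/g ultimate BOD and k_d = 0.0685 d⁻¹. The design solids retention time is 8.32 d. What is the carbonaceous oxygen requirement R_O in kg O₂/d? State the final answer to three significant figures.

R_O ≈ 248 kg O₂/d

The observed yield is Y_obs = Y/(1 + k_d·θ_c) = 0.484 / (1 + 0.0685 × 8.32) = 0.484 / 1.570 = 0.3083 g VSS per g ultimate BOD removed.
Q·(S₀ − S) = 1760 × (259 − 8.86) × 10⁻³ = 440.2 kg/d removed.
Net sludge production P_X = 0.3083 × 440.2 = 135.7 kg VSS/d.
Carbonaceous O₂ demand = substrate oxidised − cell-mass equivalent = 440.2 − 1.42 × 135.7 = 247.5 kg O₂/d.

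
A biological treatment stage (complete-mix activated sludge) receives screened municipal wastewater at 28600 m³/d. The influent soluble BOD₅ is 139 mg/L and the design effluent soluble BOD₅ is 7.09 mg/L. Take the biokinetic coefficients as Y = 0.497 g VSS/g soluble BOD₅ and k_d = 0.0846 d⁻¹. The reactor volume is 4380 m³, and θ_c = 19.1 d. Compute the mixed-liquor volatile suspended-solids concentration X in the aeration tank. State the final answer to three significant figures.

From V·X·(1 + k_d·θ_c) = Y·Q·(S₀ − S)·θ_c: X = 0.497 × 28600 × (139 − 7.09) × 19.1 / [4380 × (1 + 0.0846 × 19.1)] = 3126 mg/L.

X ≈ 3130 mg/L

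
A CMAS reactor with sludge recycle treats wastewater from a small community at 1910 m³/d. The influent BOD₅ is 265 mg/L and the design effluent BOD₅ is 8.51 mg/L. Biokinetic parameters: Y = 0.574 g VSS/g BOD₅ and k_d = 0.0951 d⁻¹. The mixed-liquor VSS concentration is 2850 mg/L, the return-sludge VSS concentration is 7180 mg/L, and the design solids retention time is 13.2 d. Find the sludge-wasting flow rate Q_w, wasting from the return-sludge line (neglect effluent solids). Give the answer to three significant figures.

Q_w ≈ 17.4 m³/d

From the SRT design equation V = Y Q (S₀−S) θ_c / [X (1 + k_d θ_c)] = 0.574 × 1910 × (265 − 8.51) × 13.2 / [2850 × (1 + 0.0951 × 13.2)] = 3.71×10^6 / 6428 = 577.5 m³.
Q_w = (V·X)/(θ_c X_r) = 577.5 × 2850 / (13.2 × 7180) = 17.37 m³/d.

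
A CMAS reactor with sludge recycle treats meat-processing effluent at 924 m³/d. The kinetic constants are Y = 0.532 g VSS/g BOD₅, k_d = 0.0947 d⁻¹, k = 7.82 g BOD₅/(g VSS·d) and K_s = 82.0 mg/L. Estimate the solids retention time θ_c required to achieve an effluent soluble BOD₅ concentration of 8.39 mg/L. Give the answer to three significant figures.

θ_c ≈ 3.43 d

At the target effluent, Y k S/(K_s+S) = 0.532×7.82×8.39/90.39 = 0.3862 d⁻¹.
θ_c = 1/(μ − k_d) = 1/(0.3862 − 0.0947) = 1/0.2915 = 3.431 d.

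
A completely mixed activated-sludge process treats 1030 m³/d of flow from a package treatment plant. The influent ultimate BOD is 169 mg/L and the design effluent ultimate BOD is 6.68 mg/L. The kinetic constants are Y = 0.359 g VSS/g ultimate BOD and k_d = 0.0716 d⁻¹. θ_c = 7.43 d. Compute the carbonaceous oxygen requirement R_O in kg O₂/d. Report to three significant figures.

R_O ≈ 112 kg O₂/d

Correct the yield for decay: Y_obs = Y/(1 + k_d θ_c) = 0.359 / (1 + 0.0716 × 7.43) = 0.359 / 1.532 = 0.2343.
Mass of ultimate BOD removed per day: Q(S₀ − S) = 1030 × 162.3 g/m³ = 167.2 kg/d.
Biomass synthesised: P_X = Y_obs × 167.2 = 39.18 kg VSS/d.
Carbonaceous O₂ demand = substrate oxidised − cell-mass equivalent = 167.2 − 1.42 × 39.18 = 111.6 kg O₂/d.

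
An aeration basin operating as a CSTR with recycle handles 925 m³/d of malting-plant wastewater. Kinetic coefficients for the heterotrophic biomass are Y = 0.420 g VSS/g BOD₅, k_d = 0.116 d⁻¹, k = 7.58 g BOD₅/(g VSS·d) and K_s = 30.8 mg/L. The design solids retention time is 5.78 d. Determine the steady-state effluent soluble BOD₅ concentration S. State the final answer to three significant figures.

S ≈ 3.08 mg/L

From the Monod/SRT balance for a CMAS, S = K_s·(1+k_d θ_c)/[θ_c·(Y k − k_d) − 1] = 30.8 × (1 + 0.116 × 5.78) / [5.78 × (0.420 × 7.58 − 0.116) − 1] = 51.45 / 16.73 = 3.075 mg/L.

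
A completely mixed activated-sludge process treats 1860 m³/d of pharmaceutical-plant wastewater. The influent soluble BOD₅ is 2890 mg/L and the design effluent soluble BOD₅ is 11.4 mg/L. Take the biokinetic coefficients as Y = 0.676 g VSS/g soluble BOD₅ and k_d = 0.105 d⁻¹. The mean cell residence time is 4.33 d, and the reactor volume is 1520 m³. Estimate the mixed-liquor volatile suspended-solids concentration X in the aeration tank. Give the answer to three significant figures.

X ≈ 7090 mg/L

Solving the biomass balance for X: X = Y Q (S₀−S) θ_c / [V (1+k_d θ_c)] = 0.676 × 1860 × (2890 − 11.4) × 4.33 / [1520 × (1 + 0.105 × 4.33)] = 7088 mg/L.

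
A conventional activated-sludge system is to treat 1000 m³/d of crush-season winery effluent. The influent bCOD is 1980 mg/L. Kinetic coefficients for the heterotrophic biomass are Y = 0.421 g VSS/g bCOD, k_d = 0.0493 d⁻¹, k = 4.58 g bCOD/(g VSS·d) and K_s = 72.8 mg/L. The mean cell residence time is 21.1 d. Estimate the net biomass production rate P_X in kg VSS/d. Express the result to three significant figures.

From the Monod/SRT balance for a CMAS, S = K_s·(1+k_d θ_c)/[θ_c·(Y k − k_d) − 1] = 72.8 × (1 + 0.0493 × 21.1) / [21.1 × (0.421 × 4.58 − 0.0493) − 1] = 148.5 / 38.64 = 3.843 mg/L.
Correct the yield for decay: Y_obs = Y/(1 + k_d θ_c) = 0.421 / (1 + 0.0493 × 21.1) = 0.421 / 2.040 = 0.2063.
ΔS = 1980 − 3.84 = 1976 mg/L, so the substrate removal rate is 1000 × 1976/1000 = 1976 kg bCOD/d.
P_X = Y_obs · Q(S₀ − S) = 0.2063 × 1976 = 407.8 kg VSS/d.

P_X ≈ 408 kg VSS/d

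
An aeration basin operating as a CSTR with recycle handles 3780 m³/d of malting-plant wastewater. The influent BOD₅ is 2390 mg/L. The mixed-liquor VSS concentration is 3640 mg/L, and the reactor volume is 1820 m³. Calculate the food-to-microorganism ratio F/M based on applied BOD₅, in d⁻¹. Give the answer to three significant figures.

Food-to-microorganism ratio F/M = Q S₀ / (V X) = 3780 × 2390 / (1820 × 3640) = 1.364 d⁻¹.

F/M ≈ 1.36 d⁻¹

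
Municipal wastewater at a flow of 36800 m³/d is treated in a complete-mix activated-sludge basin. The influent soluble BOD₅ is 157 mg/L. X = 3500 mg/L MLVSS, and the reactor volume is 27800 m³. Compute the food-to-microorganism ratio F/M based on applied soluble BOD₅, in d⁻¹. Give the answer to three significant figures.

Food-to-microorganism ratio F/M = Q S₀ / (V X) = 36800 × 157 / (27800 × 3500) = 0.05938 d⁻¹.

F/M ≈ 0.0594 d⁻¹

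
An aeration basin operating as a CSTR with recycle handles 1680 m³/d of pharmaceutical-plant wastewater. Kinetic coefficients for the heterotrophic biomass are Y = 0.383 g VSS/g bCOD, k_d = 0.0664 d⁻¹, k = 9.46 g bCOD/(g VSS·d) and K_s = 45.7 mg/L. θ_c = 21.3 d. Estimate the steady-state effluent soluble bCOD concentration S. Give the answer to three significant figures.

S ≈ 1.48 mg/L

For a completely mixed reactor with recycle the Lawrence–McCarty relation gives S = K_s·(1 + k_d·θ_c) / [θ_c·(Y·k − k_d) − 1] = 45.7 × (1 + 0.0664 × 21.3) / [21.3 × (0.383 × 9.46 − 0.0664) − 1] = 110.3 / 74.76 = 1.476 mg/L.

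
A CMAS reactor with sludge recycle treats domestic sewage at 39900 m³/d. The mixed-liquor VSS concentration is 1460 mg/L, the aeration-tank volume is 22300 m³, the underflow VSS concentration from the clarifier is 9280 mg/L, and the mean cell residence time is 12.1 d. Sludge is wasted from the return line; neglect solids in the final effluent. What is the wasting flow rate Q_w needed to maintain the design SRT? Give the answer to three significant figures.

Q_w ≈ 290 m³/d

Wasting from the return line (neglecting effluent solids): Q_w = V·X / (θ_c·X_r) = 22300 × 1460 / (12.1 × 9280) = 290.0 m³/d.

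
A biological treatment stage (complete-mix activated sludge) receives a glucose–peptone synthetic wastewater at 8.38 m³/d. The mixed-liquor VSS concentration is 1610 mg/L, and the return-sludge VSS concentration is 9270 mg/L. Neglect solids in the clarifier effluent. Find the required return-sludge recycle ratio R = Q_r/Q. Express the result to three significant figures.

R = Q_r/Q = X/(X_r − X) = 1610 / (9270 − 1610) = 0.2102.

R ≈ 0.210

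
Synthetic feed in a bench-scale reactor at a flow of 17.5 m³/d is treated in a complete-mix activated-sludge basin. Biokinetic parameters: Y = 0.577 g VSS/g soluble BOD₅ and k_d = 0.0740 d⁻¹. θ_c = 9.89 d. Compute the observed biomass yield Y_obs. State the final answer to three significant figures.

Correct the yield for decay: Y_obs = Y/(1 + k_d θ_c) = 0.577 / (1 + 0.0740 × 9.89) = 0.577 / 1.732 = 0.3332.

Y_obs ≈ 0.333 g VSS/g soluble BOD₅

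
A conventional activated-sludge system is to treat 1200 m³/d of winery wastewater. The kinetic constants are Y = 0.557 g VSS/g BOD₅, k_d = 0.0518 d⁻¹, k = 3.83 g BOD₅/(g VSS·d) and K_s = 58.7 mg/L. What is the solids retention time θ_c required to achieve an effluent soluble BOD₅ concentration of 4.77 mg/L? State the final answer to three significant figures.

θ_c ≈ 9.21 d

At the target effluent, Y k S/(K_s+S) = 0.557×3.83×4.77/63.47 = 0.1603 d⁻¹.
θ_c = 1/(μ − k_d) = 1/(0.1603 − 0.0518) = 1/0.1085 = 9.214 d.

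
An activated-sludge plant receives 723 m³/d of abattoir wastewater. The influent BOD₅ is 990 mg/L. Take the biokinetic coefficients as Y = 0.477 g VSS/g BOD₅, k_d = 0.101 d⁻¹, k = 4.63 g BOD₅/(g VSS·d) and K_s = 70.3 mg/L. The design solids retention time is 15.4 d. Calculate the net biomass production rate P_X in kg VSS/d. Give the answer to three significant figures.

P_X ≈ 133 kg VSS/d

From the Monod/SRT balance for a CMAS, S = K_s·(1+k_d θ_c)/[θ_c·(Y k − k_d) − 1] = 70.3 × (1 + 0.101 × 15.4) / [15.4 × (0.477 × 4.63 − 0.101) − 1] = 179.6 / 31.46 = 5.711 mg/L.
The observed yield is Y_obs = Y/(1 + k_d·θ_c) = 0.477 / (1 + 0.101 × 15.4) = 0.477 / 2.555 = 0.1867 g VSS per g BOD₅ removed.
Mass of BOD₅ removed per day: Q(S₀ − S) = 723 × 984.3 g/m³ = 711.6 kg/d.
So the net sludge growth is P_X = 0.1867 × 711.6 = 132.8 kg VSS/d.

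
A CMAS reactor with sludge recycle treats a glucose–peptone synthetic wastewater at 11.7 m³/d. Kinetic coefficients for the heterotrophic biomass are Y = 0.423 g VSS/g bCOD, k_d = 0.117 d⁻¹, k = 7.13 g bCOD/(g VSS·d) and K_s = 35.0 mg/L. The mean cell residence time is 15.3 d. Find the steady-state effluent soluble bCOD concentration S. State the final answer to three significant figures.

For a completely mixed reactor with recycle the Lawrence–McCarty relation gives S = K_s·(1 + k_d·θ_c) / [θ_c·(Y·k − k_d) − 1] = 35.0 × (1 + 0.117 × 15.3) / [15.3 × (0.423 × 7.13 − 0.117) − 1] = 97.65 / 43.35 = 2.252 mg/L.

S ≈ 2.25 mg/L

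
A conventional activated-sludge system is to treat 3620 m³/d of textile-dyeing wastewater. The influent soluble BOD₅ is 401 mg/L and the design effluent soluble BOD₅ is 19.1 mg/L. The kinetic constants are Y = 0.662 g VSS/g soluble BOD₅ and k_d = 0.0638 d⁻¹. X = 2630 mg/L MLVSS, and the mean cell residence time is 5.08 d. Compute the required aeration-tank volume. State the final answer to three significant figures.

V ≈ 1340 m³

From the SRT design equation V = Y Q (S₀−S) θ_c / [X (1 + k_d θ_c)] = 0.662 × 3620 × (401 − 19.1) × 5.08 / [2630 × (1 + 0.0638 × 5.08)] = 4.65×10^6 / 3482 = 1335 m³.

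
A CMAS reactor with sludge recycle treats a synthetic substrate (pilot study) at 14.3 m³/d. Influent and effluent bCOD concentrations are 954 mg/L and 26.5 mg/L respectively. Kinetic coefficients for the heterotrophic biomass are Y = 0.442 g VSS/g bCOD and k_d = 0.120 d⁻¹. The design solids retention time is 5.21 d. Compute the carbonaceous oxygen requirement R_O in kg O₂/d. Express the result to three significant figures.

The observed yield is Y_obs = Y/(1 + k_d·θ_c) = 0.442 / (1 + 0.120 × 5.21) = 0.442 / 1.625 = 0.2720 g VSS per g bCOD removed.
Substrate removed = Q·(S₀ − S) = 14.3 m³/d × (954 − 26.5) g/m³ = 1.33×10^4 g/d = 13.26 kg/d.
Biomass synthesised: P_X = Y_obs × 13.26 = 3.607 kg VSS/d.
Carbonaceous O₂ demand = substrate oxidised − cell-mass equivalent = 13.26 − 1.42 × 3.607 = 8.141 kg O₂/d.

R_O ≈ 8.14 kg O₂/d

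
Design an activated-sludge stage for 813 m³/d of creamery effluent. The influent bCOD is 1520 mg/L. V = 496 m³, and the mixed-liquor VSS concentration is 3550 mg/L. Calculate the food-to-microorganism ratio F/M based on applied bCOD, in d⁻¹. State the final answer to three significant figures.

F/M ≈ 0.702 d⁻¹

F/M = Q·S₀ / (V·X) = 813 × 1520 / (496.0 × 3550) = 0.7018 g bCOD·(g VSS·d)⁻¹.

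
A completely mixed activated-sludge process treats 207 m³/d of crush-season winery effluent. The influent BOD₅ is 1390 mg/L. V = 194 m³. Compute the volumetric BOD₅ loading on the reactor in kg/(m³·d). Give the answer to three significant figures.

L_v = Q S₀ / V = 207 × 1390 × 10⁻³ / 194.0 = 1.483 kg/(m³·d).

L_v ≈ 1.48 kg BOD₅/(m³·d)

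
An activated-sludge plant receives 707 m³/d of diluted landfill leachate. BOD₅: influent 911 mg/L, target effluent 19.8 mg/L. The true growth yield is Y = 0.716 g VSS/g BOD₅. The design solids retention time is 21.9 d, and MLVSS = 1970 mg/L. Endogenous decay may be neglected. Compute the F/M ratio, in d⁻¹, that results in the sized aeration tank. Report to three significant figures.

Biomass mass balance (decay neglected): V·X = Y·Q·(S₀ − S)·θ_c, so V = 0.716 × 707 × (911 − 19.8) × 21.9 / 1970 = 5015 m³.
F/M = applied load / biomass = Q·S₀/(V·X) = 707 × 911 / (5015 × 1970) = 0.06519 d⁻¹.

F/M ≈ 0.0652 d⁻¹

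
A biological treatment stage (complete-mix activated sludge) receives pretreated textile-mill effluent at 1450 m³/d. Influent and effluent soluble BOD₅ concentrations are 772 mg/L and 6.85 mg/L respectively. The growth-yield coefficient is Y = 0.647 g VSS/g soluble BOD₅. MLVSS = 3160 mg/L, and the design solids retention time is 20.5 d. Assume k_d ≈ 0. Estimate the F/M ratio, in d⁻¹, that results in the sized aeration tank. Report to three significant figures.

F/M ≈ 0.0761 d⁻¹

With k_d = 0 the design equation reduces to V = Y Q (S₀−S) θ_c / X = 0.647 × 1450 × (772 − 6.85) × 20.5 / 3160 = 4657 m³.
F/M = Q·S₀ / (V·X) = 1450 × 772 / (4657 × 3160) = 0.07607 g soluble BOD₅·(g VSS·d)⁻¹.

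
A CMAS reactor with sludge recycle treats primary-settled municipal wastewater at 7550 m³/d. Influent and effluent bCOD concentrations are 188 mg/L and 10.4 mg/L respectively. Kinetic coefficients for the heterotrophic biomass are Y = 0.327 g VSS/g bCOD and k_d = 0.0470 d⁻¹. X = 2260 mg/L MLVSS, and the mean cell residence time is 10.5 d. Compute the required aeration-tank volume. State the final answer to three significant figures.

V ≈ 1360 m³

Rearranging the biomass balance for a CMAS with decay, V = Y·Q·ΔS·θ_c / [X·(1+k_d θ_c)] = 0.327 × 7550 × (188 − 10.4) × 10.5 / [2260 × (1 + 0.0470 × 10.5)] = 4.6×10^6 / 3375 = 1364 m³.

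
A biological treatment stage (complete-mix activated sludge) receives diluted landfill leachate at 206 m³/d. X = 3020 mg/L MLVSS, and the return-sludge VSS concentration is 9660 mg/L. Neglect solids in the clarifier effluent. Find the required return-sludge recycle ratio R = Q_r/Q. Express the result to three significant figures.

Solids balance on the clarifier gives (1+R)X = R·X_r, so R = X/(X_r − X) = 3020 / (9660 − 3020) = 0.4548.

R ≈ 0.455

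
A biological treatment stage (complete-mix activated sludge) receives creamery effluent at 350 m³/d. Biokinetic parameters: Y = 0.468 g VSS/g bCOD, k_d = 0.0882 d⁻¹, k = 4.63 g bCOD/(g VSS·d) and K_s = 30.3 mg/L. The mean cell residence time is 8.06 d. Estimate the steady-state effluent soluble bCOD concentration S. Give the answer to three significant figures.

S ≈ 3.29 mg/L

Effluent substrate depends only on kinetics and SRT: S = K_s(1 + k_d θ_c) / [θ_c(Yk − k_d) − 1] = 30.3 × (1 + 0.0882 × 8.06) / [8.06 × (0.468 × 4.63 − 0.0882) − 1] = 51.84 / 15.75 = 3.291 mg/L.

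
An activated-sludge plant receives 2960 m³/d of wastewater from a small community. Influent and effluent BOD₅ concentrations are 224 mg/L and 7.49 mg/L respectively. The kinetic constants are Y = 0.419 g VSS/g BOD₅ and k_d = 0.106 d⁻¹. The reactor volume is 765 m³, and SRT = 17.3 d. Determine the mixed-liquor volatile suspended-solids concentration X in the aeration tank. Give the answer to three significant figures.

From V·X·(1 + k_d·θ_c) = Y·Q·(S₀ − S)·θ_c: X = 0.419 × 2960 × (224 − 7.49) × 17.3 / [765 × (1 + 0.106 × 17.3)] = 2143 mg/L.

X ≈ 2140 mg/L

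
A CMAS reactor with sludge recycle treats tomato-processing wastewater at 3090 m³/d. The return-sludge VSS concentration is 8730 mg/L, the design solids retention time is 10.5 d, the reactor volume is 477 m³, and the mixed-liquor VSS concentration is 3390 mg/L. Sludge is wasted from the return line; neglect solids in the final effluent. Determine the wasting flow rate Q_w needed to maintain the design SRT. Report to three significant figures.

Q_w ≈ 17.6 m³/d

θ_c = V·X/(Q_w·X_r) when wasting from the recycle, so Q_w = V·X/(θ_c·X_r) = 477.0 × 3390 / (10.5 × 8730) = 17.64 m³/d.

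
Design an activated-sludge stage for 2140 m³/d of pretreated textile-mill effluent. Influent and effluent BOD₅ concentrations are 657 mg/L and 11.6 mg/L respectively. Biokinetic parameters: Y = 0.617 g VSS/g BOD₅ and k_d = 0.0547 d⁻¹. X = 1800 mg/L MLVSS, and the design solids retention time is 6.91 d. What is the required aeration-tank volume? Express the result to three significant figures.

V ≈ 2370 m³

Rearranging the biomass balance for a CMAS with decay, V = Y·Q·ΔS·θ_c / [X·(1+k_d θ_c)] = 0.617 × 2140 × (657 − 11.6) × 6.91 / [1800 × (1 + 0.0547 × 6.91)] = 5.89×10^6 / 2480 = 2374 m³.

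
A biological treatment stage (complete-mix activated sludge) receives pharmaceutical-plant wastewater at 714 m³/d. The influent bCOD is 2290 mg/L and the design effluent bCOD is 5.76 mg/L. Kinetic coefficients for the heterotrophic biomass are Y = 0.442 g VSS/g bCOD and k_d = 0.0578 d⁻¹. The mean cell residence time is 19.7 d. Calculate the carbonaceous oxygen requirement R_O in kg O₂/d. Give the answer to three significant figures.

The observed yield is Y_obs = Y/(1 + k_d·θ_c) = 0.442 / (1 + 0.0578 × 19.7) = 0.442 / 2.139 = 0.2067 g VSS per g bCOD removed.
Substrate removed = Q·(S₀ − S) = 714 m³/d × (2290 − 5.76) g/m³ = 1.63×10^6 g/d = 1631 kg/d.
Biomass synthesised: P_X = Y_obs × 1631 = 337.1 kg VSS/d.
Carbonaceous O₂ demand = substrate oxidised − cell-mass equivalent = 1631 − 1.42 × 337.1 = 1152 kg O₂/d.

R_O ≈ 1150 kg O₂/d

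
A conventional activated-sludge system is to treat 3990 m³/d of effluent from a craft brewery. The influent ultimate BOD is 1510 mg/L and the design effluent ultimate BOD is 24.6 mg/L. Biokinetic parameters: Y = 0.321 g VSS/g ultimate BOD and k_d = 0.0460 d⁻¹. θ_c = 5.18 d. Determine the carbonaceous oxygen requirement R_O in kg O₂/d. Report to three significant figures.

The observed yield is Y_obs = Y/(1 + k_d·θ_c) = 0.321 / (1 + 0.0460 × 5.18) = 0.321 / 1.238 = 0.2592 g VSS per g ultimate BOD removed.
ΔS = 1510 − 24.6 = 1485 mg/L, so the substrate removal rate is 3990 × 1485/1000 = 5927 kg ultimate BOD/d.
P_X = Y_obs·Q·(S₀ − S) = 0.2592 × 5927 = 1536 kg VSS/d.
Carbonaceous O₂ demand = substrate oxidised − cell-mass equivalent = 5927 − 1.42 × 1536 = 3745 kg O₂/d.

R_O ≈ 3750 kg O₂/d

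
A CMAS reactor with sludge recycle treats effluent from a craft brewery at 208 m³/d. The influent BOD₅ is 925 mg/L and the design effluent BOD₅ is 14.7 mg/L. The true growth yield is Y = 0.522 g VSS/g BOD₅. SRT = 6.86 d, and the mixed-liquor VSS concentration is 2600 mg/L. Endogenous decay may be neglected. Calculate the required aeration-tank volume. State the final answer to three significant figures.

V ≈ 261 m³

With k_d = 0 the design equation reduces to V = Y Q (S₀−S) θ_c / X = 0.522 × 208 × (925 − 14.7) × 6.86 / 2600 = 260.8 m³.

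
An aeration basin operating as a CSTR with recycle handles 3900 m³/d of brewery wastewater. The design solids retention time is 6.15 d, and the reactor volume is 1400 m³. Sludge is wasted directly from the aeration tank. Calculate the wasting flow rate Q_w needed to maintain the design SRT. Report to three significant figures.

Q_w ≈ 228 m³/d

With mixed-liquor wasting, θ_c = V/Q_w, so Q_w = V/θ_c = 1400/6.15 = 227.6 m³/d.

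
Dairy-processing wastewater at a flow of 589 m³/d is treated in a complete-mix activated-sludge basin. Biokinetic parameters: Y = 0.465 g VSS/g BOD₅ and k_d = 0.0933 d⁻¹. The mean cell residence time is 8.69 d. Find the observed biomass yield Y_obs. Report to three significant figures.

Y_obs ≈ 0.257 g VSS/g BOD₅

The observed yield is Y_obs = Y/(1 + k_d·θ_c) = 0.465 / (1 + 0.0933 × 8.69) = 0.465 / 1.811 = 0.2568 g VSS per g BOD₅ removed.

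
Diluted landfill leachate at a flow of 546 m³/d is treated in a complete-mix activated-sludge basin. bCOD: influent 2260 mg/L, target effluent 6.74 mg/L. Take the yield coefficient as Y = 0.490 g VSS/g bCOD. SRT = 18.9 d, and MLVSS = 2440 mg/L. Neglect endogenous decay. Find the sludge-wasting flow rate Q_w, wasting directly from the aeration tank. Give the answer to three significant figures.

Q_w ≈ 247 m³/d

Biomass mass balance (decay neglected): V·X = Y·Q·(S₀ − S)·θ_c, so V = 0.490 × 546 × (2260 − 6.74) × 18.9 / 2440 = 4670 m³.
With mixed-liquor wasting, θ_c = V/Q_w, so Q_w = V/θ_c = 4670/18.9 = 247.1 m³/d.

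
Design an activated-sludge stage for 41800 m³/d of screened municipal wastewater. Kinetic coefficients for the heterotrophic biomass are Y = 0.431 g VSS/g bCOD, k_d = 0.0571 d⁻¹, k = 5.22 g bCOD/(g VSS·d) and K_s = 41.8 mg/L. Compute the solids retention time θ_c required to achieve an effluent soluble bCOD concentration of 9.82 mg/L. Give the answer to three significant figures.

θ_c ≈ 2.70 d

Specific growth rate at S = 9.82 mg/L: μ = YkS/(K_s+S) = 0.431·5.22·9.82/(41.8+9.82) = 0.4280 d⁻¹.
θ_c = 1/(μ − k_d) = 1/(0.4280 − 0.0571) = 1/0.3709 = 2.696 d.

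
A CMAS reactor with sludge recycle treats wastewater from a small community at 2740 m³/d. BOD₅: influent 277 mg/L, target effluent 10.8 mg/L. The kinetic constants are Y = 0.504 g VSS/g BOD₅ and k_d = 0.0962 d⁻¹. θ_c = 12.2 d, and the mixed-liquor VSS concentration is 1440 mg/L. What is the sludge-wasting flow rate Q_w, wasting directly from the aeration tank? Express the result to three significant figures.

Q_w ≈ 117 m³/d

Rearranging the biomass balance for a CMAS with decay, V = Y·Q·ΔS·θ_c / [X·(1+k_d θ_c)] = 0.504 × 2740 × (277 − 10.8) × 12.2 / [1440 × (1 + 0.0962 × 12.2)] = 4.48×10^6 / 3130 = 1433 m³.
For wasting at MLVSS concentration, Q_w = V/θ_c = 1433/12.2 = 117.4 m³/d.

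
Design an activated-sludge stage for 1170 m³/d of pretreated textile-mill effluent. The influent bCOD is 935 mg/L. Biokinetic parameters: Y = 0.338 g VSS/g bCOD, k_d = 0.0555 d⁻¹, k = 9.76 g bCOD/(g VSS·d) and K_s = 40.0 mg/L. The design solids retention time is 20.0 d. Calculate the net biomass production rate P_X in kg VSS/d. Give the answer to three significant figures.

For a completely mixed reactor with recycle the Lawrence–McCarty relation gives S = K_s·(1 + k_d·θ_c) / [θ_c·(Y·k − k_d) − 1] = 40.0 × (1 + 0.0555 × 20.0) / [20.0 × (0.338 × 9.76 − 0.0555) − 1] = 84.40 / 63.87 = 1.321 mg/L.
Y_obs = Y / (1 + k_d θ_c) = 0.338 / (1 + 0.0555 × 20.0) = 0.338 / 2.110 = 0.1602.
Substrate removed = Q·(S₀ − S) = 1170 m³/d × (935 − 1.32) g/m³ = 1.09×10^6 g/d = 1092 kg/d.
Net biomass production P_X = Y_obs × Q·(S₀ − S) = 0.1602 × 1092 = 175.0 kg VSS/d.

P_X ≈ 175 kg VSS/d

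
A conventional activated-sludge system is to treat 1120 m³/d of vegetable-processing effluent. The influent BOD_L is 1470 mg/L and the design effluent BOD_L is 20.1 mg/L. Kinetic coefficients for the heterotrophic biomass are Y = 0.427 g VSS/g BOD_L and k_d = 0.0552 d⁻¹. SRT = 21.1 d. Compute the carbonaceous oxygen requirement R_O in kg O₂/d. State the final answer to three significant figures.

R_O ≈ 1170 kg O₂/d

Correct the yield for decay: Y_obs = Y/(1 + k_d θ_c) = 0.427 / (1 + 0.0552 × 21.1) = 0.427 / 2.165 = 0.1973.
Mass of BOD_L removed per day: Q(S₀ − S) = 1120 × 1450 g/m³ = 1624 kg/d.
Biomass synthesised: P_X = Y_obs × 1624 = 320.3 kg VSS/d.
Carbonaceous O₂ demand = substrate oxidised − cell-mass equivalent = 1624 − 1.42 × 320.3 = 1169 kg O₂/d.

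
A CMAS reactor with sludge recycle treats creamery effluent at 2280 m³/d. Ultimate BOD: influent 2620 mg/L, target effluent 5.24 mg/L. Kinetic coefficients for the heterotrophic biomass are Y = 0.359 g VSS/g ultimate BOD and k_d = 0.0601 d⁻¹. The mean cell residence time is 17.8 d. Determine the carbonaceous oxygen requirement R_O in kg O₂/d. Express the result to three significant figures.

Observed yield with endogenous decay: Y_obs = Y / (1 + k_d·θ_c) = 0.359 / (1 + 0.0601 × 17.8) = 0.359 / 2.070 = 0.1734 g VSS/g ultimate BOD.
Substrate removed = Q·(S₀ − S) = 2280 m³/d × (2620 − 5.24) g/m³ = 5.96×10^6 g/d = 5962 kg/d.
P_X = Y_obs·Q·(S₀ − S) = 0.1734 × 5962 = 1034 kg VSS/d.
R_O = Q·ΔS − 1.42 P_X = 5962 − 1468 = 4493 kg O₂/d.

R_O ≈ 4490 kg O₂/d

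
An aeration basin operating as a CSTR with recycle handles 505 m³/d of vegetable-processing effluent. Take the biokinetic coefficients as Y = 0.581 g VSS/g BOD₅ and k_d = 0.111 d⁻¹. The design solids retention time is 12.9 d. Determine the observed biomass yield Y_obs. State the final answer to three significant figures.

Y_obs = Y / (1 + k_d θ_c) = 0.581 / (1 + 0.111 × 12.9) = 0.581 / 2.432 = 0.2389.

Y_obs ≈ 0.239 g VSS/g BOD₅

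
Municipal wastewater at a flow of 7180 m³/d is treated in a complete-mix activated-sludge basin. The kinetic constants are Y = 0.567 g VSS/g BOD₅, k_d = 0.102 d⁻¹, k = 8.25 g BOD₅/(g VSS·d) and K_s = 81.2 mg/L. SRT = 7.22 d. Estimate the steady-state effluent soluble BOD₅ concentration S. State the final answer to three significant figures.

Effluent substrate depends only on kinetics and SRT: S = K_s(1 + k_d θ_c) / [θ_c(Yk − k_d) − 1] = 81.2 × (1 + 0.102 × 7.22) / [7.22 × (0.567 × 8.25 − 0.102) − 1] = 141.0 / 32.04 = 4.401 mg/L.

S ≈ 4.40 mg/L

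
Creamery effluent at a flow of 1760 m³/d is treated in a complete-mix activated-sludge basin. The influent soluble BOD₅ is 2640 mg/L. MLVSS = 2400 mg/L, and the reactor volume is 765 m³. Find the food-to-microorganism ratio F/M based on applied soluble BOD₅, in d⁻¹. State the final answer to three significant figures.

F/M ≈ 2.53 d⁻¹

Food-to-microorganism ratio F/M = Q S₀ / (V X) = 1760 × 2640 / (765.0 × 2400) = 2.531 d⁻¹.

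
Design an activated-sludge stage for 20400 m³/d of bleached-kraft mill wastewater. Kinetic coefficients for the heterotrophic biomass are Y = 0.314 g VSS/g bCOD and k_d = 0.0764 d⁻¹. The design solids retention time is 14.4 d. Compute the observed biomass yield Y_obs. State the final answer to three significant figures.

The observed yield is Y_obs = Y/(1 + k_d·θ_c) = 0.314 / (1 + 0.0764 × 14.4) = 0.314 / 2.100 = 0.1495 g VSS per g bCOD removed.

Y_obs ≈ 0.150 g VSS/g bCOD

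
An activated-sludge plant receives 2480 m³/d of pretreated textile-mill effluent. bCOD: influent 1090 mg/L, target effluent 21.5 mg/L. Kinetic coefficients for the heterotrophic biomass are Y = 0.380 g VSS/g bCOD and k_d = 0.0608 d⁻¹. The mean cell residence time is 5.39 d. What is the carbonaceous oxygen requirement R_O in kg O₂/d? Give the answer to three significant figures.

R_O ≈ 1570 kg O₂/d

Observed yield with endogenous decay: Y_obs = Y / (1 + k_d·θ_c) = 0.380 / (1 + 0.0608 × 5.39) = 0.380 / 1.328 = 0.2862 g VSS/g bCOD.
Mass of bCOD removed per day: Q(S₀ − S) = 2480 × 1068 g/m³ = 2650 kg/d.
Biomass synthesised: P_X = Y_obs × 2650 = 758.4 kg VSS/d.
Carbonaceous O₂ demand = substrate oxidised − cell-mass equivalent = 2650 − 1.42 × 758.4 = 1573 kg O₂/d.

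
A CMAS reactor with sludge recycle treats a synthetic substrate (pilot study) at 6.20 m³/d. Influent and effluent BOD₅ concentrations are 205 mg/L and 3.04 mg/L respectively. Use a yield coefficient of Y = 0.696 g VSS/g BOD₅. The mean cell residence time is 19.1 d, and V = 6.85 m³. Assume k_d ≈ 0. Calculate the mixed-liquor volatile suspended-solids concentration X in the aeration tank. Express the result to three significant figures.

From V·X = Y·Q·(S₀ − S)·θ_c (decay neglected): X = 0.696 × 6.20 × (205 − 3.04) × 19.1 / 6.85 = 2430 mg/L.

X ≈ 2430 mg/L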